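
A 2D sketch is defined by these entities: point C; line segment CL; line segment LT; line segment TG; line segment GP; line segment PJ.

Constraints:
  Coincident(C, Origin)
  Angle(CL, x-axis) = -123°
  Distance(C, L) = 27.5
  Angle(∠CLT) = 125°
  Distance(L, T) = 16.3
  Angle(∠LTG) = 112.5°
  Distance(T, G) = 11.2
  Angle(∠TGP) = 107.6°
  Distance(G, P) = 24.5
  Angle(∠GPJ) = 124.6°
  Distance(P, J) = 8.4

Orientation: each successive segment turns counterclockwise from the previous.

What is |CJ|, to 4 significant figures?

9.617

C is at the origin; CL runs at -123.0° with length 27.5, so L = (-14.98, -23.06). ∠CLT = 125.0° gives LT at -68.00° from the x-axis; with |LT| = 16.3, T = (-8.871, -38.18). ∠LTG = 112.5° gives TG at -0.5000° from the x-axis; with |TG| = 11.2, G = (2.328, -38.27). ∠TGP = 107.6° gives GP at 71.90° from the x-axis; with |GP| = 24.5, P = (9.940, -14.99). ∠GPJ = 124.6° gives PJ at 127.3° from the x-axis; with |PJ| = 8.4, J = (4.849, -8.305). Then |CJ| = |J − C| = 9.617.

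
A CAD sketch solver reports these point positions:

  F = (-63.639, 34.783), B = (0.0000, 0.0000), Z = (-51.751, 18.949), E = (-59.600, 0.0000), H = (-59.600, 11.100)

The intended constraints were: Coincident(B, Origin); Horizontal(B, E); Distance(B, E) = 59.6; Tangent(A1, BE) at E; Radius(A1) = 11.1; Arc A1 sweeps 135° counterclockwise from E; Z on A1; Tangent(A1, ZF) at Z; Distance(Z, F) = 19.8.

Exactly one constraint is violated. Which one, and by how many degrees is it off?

Tangent(A1, ZF) at Z — off by 8.10°.

B = (0.00, 0.00) ✓; B.y = 0.00, E.y = 0.00 ✓; |BE| = 59.60 ✓; ∠(HE, EB) = 90.00° ✓; |HE| = 11.10 ✓; bearing(H→Z) − bearing(H→E) = 135.0° ✓; |HZ| = 11.10 ✓; ∠(HZ, ZF) = 98.10° ✗; |ZF| = 19.80 ✓.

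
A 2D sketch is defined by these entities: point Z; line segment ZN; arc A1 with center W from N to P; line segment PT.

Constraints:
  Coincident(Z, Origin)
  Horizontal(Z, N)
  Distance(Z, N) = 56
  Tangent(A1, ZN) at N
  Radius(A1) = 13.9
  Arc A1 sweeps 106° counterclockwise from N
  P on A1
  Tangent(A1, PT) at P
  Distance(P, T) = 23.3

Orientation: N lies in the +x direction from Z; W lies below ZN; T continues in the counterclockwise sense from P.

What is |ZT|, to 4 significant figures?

63.38

Z is at the origin; Z and N share the same y with |ZN| = 56.0 and N on the +x side, so N = (56.00, 0.000). The tangent condition forces WN to be normal to ZN, so W = N + (0, -13.9) = (56.00, -13.90). On A1, N sits at bearing 90° from W; a 106° counterclockwise sweep puts P at bearing 196°, so P = W + 13.9·(cos 196°, sin 196°) = (42.64, -17.73). The tangent condition forces WP to be normal to PT, so PT runs along (−sin 196°, cos 196°); with |PT| = 23.3, T = (49.06, -40.13). Then |ZT| = |T − Z| = 63.38.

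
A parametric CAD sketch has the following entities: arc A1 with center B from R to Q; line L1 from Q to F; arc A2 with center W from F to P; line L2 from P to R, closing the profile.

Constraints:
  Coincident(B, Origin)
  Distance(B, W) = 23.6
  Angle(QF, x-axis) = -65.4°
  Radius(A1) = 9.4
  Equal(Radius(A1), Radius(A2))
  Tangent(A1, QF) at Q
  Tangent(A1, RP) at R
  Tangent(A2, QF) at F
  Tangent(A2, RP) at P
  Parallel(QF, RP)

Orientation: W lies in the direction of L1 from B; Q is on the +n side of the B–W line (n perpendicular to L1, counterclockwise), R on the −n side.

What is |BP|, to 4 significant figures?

25.40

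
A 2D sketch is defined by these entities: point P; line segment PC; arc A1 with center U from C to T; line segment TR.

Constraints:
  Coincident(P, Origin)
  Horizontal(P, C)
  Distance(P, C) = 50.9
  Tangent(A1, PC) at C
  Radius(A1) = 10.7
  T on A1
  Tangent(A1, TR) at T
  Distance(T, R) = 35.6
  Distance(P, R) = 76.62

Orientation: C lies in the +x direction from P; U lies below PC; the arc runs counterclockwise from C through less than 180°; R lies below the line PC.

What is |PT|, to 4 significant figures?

44.96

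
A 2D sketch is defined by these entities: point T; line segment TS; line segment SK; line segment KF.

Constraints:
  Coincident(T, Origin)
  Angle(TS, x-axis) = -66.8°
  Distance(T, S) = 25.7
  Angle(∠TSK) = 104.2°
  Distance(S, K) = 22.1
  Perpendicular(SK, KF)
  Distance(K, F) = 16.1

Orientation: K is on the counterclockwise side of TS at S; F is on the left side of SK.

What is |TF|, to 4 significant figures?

29.74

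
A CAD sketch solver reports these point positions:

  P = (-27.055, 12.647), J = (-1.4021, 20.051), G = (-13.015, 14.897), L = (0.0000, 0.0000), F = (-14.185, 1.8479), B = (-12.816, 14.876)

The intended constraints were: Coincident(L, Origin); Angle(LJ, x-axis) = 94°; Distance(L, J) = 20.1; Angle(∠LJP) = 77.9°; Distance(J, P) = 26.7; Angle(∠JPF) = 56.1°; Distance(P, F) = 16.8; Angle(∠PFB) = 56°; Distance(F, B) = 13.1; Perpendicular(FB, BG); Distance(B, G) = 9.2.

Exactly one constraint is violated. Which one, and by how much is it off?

Distance(B, G) = 9.2 — off by 9.00.

L = (0.00, 0.00) ✓; LJ at 94.00° ✓; |LJ| = 20.10 ✓; ∠LJP = 77.90° ✓; |JP| = 26.70 ✓; ∠JPF = 56.10° ✓; |PF| = 16.80 ✓; ∠PFB = 56.00° ✓; |FB| = 13.10 ✓; ∠(FB, BG) = 89.97° ✓; |BG| = 0.2001 ✗.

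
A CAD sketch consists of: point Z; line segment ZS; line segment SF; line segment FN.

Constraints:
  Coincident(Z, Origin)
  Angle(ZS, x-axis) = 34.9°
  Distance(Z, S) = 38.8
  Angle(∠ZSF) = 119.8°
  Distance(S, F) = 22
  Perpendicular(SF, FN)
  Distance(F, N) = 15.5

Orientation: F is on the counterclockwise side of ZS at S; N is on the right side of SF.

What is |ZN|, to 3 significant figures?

64.2

∠ZSF = 119.8°, so SF runs at 34.9° + (180° − 119.8°) = 95.1° from the x-axis; with |SF| = 22.0, F = S + 22.0·(cos 95.1°, sin 95.1°) = (29.9, 44.1). SF ⟂ FN; with |FN| = 15.5 on the right of SF, N = F + 15.5·(0.996, 0.0889) = (45.3, 45.5). Then |ZN| = |N − Z| = 64.2.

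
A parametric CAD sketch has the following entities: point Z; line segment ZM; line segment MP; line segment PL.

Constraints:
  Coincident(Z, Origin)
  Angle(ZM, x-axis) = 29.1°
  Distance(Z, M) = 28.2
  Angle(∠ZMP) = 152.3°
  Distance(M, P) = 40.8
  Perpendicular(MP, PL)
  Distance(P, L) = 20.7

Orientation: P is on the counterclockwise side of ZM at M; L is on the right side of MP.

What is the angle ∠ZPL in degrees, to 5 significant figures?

101.27°

∠ZMP = 152.3°, so MP runs at 29.1° + (180° − 152.3°) = 56.800° from the x-axis; with |MP| = 40.8, P = M + 40.8·(cos 56.800°, sin 56.800°) = (46.981, 47.855). MP ⟂ PL; with |PL| = 20.7 on the right of MP, L = P + 20.7·(0.83676, -0.54756) = (64.302, 36.520). Then cos ∠ZPL = PZ·PL / (|PZ||PL|), giving 101.27°.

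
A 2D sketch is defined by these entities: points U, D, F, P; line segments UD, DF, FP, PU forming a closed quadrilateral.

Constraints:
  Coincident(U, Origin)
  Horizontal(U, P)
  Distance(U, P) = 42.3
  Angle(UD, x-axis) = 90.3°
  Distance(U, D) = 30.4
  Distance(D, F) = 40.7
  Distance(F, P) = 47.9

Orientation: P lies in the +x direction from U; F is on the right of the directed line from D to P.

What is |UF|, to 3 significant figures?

11.0

U is at the origin; UP is horizontal with |UP| = 42.3 and P in +x, so P = (42.3, 0). UD runs at 90.3° with |UD| = 30.4, so D = (-0.159, 30.4). F is determined by |DF| = 40.7 and |FP| = 47.9 together: it lies at the intersection of circle(D, 40.7) and circle(P, 47.9). With |DP| = 52.2, the foot of the radical line on DP is 20.0 from D and the perpendicular offset is √(40.7² − 20.0²) = 35.4. Taking the right-of-DP solution: F = (-4.53, -10.1).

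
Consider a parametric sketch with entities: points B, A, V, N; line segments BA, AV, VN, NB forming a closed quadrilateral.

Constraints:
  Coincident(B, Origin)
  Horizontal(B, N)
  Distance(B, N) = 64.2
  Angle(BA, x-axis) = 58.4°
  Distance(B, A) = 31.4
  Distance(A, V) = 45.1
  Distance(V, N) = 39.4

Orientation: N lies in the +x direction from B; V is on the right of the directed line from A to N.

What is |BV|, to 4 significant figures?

33.06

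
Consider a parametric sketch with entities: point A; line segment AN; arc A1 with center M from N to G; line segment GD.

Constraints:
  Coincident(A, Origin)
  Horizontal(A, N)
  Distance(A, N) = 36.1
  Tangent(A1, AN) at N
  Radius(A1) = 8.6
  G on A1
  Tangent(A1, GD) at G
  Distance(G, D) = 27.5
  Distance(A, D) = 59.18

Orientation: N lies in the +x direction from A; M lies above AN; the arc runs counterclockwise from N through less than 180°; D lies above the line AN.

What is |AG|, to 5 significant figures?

45.291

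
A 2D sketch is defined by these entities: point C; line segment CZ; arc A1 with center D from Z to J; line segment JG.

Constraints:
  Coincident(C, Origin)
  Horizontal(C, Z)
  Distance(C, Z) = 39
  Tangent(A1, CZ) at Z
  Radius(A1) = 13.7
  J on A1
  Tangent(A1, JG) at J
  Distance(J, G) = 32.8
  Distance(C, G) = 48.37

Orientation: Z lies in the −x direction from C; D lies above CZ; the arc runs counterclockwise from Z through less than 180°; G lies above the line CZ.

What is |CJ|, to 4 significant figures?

27.96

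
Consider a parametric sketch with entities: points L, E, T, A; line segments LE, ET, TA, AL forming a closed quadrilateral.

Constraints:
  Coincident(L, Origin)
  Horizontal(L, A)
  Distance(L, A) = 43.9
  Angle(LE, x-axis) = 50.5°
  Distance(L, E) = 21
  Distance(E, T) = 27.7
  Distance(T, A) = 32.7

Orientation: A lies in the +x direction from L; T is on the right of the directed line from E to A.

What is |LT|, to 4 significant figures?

17.57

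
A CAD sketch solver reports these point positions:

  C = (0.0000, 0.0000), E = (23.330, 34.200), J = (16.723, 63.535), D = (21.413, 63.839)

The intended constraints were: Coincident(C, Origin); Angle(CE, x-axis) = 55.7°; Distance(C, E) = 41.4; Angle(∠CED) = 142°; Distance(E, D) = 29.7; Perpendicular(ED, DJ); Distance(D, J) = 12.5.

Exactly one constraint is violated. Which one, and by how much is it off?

Distance(D, J) = 12.5 — off by 7.80.

C = (0.00, 0.00) ✓; CE at 55.70° ✓; |CE| = 41.40 ✓; ∠CED = 142.0° ✓; |ED| = 29.70 ✓; ∠(ED, DJ) = 90.01° ✓; |DJ| = 4.700 ✗.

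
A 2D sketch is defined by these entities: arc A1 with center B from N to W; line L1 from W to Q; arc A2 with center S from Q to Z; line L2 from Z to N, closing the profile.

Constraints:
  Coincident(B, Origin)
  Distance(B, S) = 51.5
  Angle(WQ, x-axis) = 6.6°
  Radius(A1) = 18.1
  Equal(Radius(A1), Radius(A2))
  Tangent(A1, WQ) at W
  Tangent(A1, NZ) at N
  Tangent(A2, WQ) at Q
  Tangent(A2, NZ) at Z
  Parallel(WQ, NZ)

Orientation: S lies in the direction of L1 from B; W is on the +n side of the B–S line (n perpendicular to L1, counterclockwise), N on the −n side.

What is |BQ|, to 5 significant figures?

54.588

Tangency of A1 to both parallel lines with radius 18.1 puts W and N at B ± 18.1·n: W = (-2.0804, 17.980), N = (2.0804, -17.980). Equal radii place Q and Z the same way about S: Q = S + 18.1·n = (49.078, 23.899), Z = S − 18.1·n = (53.239, -12.061). Then |BQ| = |Q − B| = 54.588.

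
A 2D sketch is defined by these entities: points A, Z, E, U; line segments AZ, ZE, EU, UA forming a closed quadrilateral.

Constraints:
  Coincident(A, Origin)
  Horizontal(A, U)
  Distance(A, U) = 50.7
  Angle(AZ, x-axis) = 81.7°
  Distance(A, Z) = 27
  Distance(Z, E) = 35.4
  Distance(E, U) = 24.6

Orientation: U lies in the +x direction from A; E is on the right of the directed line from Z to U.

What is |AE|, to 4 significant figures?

26.13

Checks: |ZE| = 35.40 ✓; |EU| = 24.60 ✓.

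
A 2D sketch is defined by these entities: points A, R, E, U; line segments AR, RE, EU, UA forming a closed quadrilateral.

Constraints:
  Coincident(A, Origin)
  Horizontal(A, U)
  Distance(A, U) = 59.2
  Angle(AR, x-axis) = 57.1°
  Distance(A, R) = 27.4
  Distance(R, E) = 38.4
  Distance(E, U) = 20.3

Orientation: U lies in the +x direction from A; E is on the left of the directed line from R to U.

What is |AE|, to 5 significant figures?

56.530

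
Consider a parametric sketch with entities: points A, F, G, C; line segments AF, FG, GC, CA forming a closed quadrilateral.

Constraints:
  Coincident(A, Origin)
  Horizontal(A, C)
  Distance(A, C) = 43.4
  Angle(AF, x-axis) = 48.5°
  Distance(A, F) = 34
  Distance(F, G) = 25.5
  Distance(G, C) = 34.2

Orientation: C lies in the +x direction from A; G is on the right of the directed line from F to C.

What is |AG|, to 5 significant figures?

10.061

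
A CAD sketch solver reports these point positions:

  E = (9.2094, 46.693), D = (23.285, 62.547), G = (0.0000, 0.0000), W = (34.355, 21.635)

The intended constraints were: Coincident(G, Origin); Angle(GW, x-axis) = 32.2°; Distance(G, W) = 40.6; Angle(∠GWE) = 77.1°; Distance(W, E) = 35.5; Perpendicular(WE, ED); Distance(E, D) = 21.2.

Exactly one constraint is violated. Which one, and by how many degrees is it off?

Perpendicular(WE, ED) — off by 3.30°.

G = (0.00, 0.00) ✓; GW at 32.20° ✓; |GW| = 40.60 ✓; ∠GWE = 77.10° ✓; |WE| = 35.50 ✓; ∠(WE, ED) = 86.70° ✗; |ED| = 21.20 ✓.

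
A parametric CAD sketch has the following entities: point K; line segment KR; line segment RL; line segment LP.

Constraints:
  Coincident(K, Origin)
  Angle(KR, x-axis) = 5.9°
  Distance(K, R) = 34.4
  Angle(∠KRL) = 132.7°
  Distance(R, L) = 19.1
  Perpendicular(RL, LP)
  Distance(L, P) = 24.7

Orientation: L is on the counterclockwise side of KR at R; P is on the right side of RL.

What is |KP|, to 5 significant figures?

65.561

K is at the origin; KR runs at 5.9° with length 34.4, so R = 34.4·(cos 5.9°, sin 5.9°) = (34.218, 3.5361). ∠KRL = 132.7°, so RL runs at 5.9° + (180° − 132.7°) = 53.200° from the x-axis; with |RL| = 19.1, L = R + 19.1·(cos 53.200°, sin 53.200°) = (45.659, 18.830). RL is perpendicular to LP; with |LP| = 24.7 on the right of RL, P = L + 24.7·(0.80073, -0.59902) = (65.437, 4.0341). Then |KP| = |P − K| = 65.561.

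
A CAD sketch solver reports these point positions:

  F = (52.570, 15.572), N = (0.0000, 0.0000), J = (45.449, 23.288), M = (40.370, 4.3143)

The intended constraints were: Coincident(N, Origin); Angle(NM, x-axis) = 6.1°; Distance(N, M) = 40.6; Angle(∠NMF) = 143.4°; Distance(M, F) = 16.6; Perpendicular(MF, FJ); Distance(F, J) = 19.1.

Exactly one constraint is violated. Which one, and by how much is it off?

Distance(F, J) = 19.1 — off by 8.60.

N = (0.00, 0.00) ✓; NM at 6.100° ✓; |NM| = 40.60 ✓; ∠NMF = 143.4° ✓; |MF| = 16.60 ✓; ∠(MF, FJ) = 90.00° ✓; |FJ| = 10.50 ✗.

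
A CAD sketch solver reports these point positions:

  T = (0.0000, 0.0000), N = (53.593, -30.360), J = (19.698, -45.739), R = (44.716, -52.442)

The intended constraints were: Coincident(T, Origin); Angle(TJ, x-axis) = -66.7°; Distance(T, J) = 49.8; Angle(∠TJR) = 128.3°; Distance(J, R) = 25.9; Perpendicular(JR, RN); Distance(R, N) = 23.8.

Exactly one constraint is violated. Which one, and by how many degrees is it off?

Perpendicular(JR, RN) — off by 6.90°.

T = (0.00, 0.00) ✓; TJ at -66.70° ✓; |TJ| = 49.80 ✓; ∠TJR = 128.3° ✓; |JR| = 25.90 ✓; ∠(JR, RN) = 83.10° ✗; |RN| = 23.80 ✓.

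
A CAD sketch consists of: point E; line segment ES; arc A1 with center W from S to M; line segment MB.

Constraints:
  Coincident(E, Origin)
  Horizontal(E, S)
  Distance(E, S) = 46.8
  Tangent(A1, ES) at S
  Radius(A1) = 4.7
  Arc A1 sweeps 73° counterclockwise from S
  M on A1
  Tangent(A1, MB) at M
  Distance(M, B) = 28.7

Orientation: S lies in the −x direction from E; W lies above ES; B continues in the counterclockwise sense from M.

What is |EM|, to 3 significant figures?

42.4

A1 meets ES tangentially, so WS is at right angles to ES, so W = S + (0, 4.7) = (-46.8, 4.70). On A1, S sits at bearing -90° from W; a 73° counterclockwise sweep puts M at bearing -17°, so M = W + 4.7·(cos -17°, sin -17°) = (-42.3, 3.33). Then |EM| = |M − E| = 42.4.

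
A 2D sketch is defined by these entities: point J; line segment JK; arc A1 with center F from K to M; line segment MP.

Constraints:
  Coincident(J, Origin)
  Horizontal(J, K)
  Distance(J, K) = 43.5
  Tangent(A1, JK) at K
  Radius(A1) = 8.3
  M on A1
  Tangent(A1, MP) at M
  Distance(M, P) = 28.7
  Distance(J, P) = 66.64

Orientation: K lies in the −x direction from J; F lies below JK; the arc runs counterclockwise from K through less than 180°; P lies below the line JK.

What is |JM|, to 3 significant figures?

52.1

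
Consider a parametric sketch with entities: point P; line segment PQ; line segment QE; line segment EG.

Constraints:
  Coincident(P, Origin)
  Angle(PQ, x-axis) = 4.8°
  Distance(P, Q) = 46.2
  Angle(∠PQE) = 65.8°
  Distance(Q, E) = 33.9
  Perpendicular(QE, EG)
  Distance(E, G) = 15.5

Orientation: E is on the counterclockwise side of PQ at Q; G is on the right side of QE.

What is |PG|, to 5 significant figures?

59.550

P is at the origin; PQ runs at 4.8° with length 46.2, so Q = 46.2·(cos 4.8°, sin 4.8°) = (46.038, 3.8659). ∠PQE = 65.8°, so QE runs at 4.8° + (180° − 65.8°) = 119.00° from the x-axis; with |QE| = 33.9, E = Q + 33.9·(cos 119.00°, sin 119.00°) = (29.603, 33.516). QE is perpendicular to EG; with |EG| = 15.5 on the right of QE, G = E + 15.5·(0.87462, 0.48481) = (43.160, 41.030). Then |PG| = |G − P| = 59.550.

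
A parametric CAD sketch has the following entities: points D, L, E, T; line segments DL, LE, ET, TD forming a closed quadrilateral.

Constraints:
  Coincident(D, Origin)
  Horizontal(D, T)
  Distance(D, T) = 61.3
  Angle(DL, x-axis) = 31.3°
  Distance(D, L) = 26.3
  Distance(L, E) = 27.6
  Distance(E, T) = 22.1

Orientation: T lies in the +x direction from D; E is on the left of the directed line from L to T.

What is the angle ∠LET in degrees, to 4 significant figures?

111.3°

D is at the origin; D and T share the same y with |DT| = 61.3 and T in +x, so T = (61.3, 0). DL runs at 31.3° with |DL| = 26.3, so L = (22.47, 13.66). E is determined by |LE| = 27.6 and |ET| = 22.1 together: it lies at the intersection of circle(L, 27.6) and circle(T, 22.1). With |LT| = 41.16, the foot of the radical line on LT is 23.90 from L and the perpendicular offset is √(27.6² − 23.90²) = 13.80. Taking the left-of-LT solution: E = (49.60, 18.75).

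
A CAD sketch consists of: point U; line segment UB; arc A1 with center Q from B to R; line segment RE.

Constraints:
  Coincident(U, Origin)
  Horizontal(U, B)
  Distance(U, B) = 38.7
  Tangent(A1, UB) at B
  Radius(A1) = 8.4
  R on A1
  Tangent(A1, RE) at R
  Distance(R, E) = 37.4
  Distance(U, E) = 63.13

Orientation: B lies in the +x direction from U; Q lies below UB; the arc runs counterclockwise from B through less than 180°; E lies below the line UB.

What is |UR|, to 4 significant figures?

32.67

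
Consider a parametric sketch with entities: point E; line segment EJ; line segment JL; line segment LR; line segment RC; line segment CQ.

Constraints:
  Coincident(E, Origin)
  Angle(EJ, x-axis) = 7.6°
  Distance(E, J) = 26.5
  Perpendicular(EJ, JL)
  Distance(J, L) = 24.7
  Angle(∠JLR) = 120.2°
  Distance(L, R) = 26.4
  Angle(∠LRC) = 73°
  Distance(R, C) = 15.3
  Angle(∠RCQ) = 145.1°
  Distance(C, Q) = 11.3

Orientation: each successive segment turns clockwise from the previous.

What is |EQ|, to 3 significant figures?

13.3

E is at the origin; EJ runs at 7.6° with length 26.5, so J = (26.3, 3.50). EJ ⟂ JL, so JL runs at -82.4°; with |JL| = 24.7, L = (29.5, -21.0). ∠JLR = 120.2° gives LR at -142° from the x-axis; with |LR| = 26.4, R = (8.67, -37.2). ∠LRC = 73.0° gives RC at 111° from the x-axis; with |RC| = 15.3, C = (3.24, -22.9). ∠RCQ = 145.1° gives CQ at 75.9° from the x-axis; with |CQ| = 11.3, Q = (5.99, -11.9). Then |EQ| = |Q − E| = 13.3.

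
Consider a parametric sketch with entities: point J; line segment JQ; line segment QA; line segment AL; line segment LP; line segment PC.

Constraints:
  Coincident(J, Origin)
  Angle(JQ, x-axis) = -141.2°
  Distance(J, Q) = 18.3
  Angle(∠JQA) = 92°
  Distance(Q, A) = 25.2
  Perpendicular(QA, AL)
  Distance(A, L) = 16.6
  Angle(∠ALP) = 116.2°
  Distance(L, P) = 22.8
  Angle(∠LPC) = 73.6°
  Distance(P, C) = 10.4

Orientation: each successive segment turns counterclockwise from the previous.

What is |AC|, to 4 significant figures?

27.63

J is at the origin; JQ runs at -141.2° with length 18.3, so Q = (-14.26, -11.47). ∠JQA = 92.0° gives QA at -53.20° from the x-axis; with |QA| = 25.2, A = (0.8335, -31.65). QA is perpendicular to AL, so AL runs at 36.80°; with |AL| = 16.6, L = (14.13, -21.70). ∠ALP = 116.2° gives LP at 100.6° from the x-axis; with |LP| = 22.8, P = (9.932, 0.7094). ∠LPC = 73.6° gives PC at -153.0° from the x-axis; with |PC| = 10.4, C = (0.6651, -4.012). Then |AC| = |C − A| = 27.63.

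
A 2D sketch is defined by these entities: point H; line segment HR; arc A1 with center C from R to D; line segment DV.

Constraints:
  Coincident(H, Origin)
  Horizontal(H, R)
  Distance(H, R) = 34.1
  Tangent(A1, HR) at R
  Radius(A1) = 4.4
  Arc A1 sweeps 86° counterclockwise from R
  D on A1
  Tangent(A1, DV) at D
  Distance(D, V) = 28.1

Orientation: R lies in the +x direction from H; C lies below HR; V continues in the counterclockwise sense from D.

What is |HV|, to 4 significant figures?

42.45

On A1, R sits at bearing 90° from C; an 86° counterclockwise sweep puts D at bearing 176°, so D = C + 4.4·(cos 176°, sin 176°) = (29.71, -4.093). Since A1 is tangent to DV there, CD ⟂ DV, so DV runs along (−sin 176°, cos 176°); with |DV| = 28.1, V = (27.75, -32.12). Then |HV| = |V − H| = 42.45.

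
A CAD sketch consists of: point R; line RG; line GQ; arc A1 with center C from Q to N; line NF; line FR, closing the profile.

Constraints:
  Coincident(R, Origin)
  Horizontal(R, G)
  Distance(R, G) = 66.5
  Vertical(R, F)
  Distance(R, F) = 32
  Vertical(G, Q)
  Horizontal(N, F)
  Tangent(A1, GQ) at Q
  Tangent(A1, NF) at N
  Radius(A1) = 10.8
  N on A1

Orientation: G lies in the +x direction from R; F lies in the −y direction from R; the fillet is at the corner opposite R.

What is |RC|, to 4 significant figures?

59.60

RF is vertical with |RF| = 32.0 and F on the −y side, so F = (0.000, -32.00). The virtual corner opposite R is at (66.50, -32.00). Since A1 is tangent to GQ there, CQ ⟂ GQ and since A1 is tangent to NF there, CN ⟂ NF, with radius 10.8, so the center C sits 10.8 in from both sides at C = (55.70, -21.20). Then |RC| = |C − R| = 59.60.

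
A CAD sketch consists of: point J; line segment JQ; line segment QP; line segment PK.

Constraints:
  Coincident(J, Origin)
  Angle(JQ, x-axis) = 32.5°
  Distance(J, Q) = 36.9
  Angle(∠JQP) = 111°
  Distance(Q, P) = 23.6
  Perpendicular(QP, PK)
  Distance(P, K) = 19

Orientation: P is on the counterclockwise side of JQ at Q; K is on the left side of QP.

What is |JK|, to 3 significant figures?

39.9

∠JQP = 111.0°, so QP runs at 32.5° + (180° − 111.0°) = 102° from the x-axis; with |QP| = 23.6, P = Q + 23.6·(cos 102°, sin 102°) = (26.4, 43.0). The perpendicularity gives PK at right angles to QP; with |PK| = 19.0 on the left of QP, K = P + 19.0·(-0.980, -0.199) = (7.80, 39.2). Then |JK| = |K − J| = 39.9.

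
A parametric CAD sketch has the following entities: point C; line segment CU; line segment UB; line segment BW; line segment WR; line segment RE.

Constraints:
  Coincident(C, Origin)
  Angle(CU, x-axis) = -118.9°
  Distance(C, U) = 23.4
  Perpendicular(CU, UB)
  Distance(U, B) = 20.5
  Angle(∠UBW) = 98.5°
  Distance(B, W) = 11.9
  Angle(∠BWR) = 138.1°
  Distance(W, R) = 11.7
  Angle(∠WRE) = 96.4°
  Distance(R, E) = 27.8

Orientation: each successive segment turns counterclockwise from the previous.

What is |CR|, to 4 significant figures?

15.93

C is at the origin; CU runs at -118.9° with length 23.4, so U = (-11.31, -20.49). CU is perpendicular to UB, so UB runs at -28.90°; with |UB| = 20.5, B = (6.638, -30.39). ∠UBW = 98.5° gives BW at 52.60° from the x-axis; with |BW| = 11.9, W = (13.87, -20.94). ∠BWR = 138.1° gives WR at 94.50° from the x-axis; with |WR| = 11.7, R = (12.95, -9.276). Then |CR| = |R − C| = 15.93.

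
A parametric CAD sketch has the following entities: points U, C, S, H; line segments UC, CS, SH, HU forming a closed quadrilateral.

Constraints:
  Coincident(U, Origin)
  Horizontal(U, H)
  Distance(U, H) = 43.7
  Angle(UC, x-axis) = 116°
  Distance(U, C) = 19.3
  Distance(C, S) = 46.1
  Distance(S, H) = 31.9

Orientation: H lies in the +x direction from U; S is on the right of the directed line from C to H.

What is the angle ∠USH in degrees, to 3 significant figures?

94.8°

Checks: |CS| = 46.10 ✓; |SH| = 31.90 ✓.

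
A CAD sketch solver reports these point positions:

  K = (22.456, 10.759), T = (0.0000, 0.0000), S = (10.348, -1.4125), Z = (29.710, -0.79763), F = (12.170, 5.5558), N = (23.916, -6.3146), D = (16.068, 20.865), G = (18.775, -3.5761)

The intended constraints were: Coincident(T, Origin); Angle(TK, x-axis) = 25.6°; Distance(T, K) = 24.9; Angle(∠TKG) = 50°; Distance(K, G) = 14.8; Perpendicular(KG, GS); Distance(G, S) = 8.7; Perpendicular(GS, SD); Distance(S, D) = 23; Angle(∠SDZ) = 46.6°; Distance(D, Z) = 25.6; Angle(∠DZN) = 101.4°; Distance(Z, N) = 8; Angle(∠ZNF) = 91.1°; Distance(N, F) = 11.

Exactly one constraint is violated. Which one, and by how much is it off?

Distance(N, F) = 11 — off by 5.70.

T = (0.00, 0.00) ✓; TK at 25.60° ✓; |TK| = 24.90 ✓; ∠TKG = 50.00° ✓; |KG| = 14.80 ✓; ∠(KG, GS) = 90.00° ✓; |GS| = 8.700 ✓; ∠(GS, SD) = 90.00° ✓; |SD| = 23.00 ✓; ∠SDZ = 46.60° ✓; |DZ| = 25.60 ✓; ∠DZN = 101.4° ✓; |ZN| = 8.000 ✓; ∠ZNF = 91.10° ✓; |NF| = 16.70 ✗.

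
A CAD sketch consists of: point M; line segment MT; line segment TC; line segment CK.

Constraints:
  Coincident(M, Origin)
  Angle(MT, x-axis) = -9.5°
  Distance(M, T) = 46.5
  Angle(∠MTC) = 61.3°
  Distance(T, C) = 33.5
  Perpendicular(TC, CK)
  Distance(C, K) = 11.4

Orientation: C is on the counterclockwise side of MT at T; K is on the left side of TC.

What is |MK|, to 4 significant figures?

31.44

∠MTC = 61.3°, so TC runs at -9.5° + (180° − 61.3°) = 109.2° from the x-axis; with |TC| = 33.5, C = T + 33.5·(cos 109.2°, sin 109.2°) = (34.85, 23.96). TC is perpendicular to CK; with |CK| = 11.4 on the left of TC, K = C + 11.4·(-0.9444, -0.3289) = (24.08, 20.21). Then |MK| = |K − M| = 31.44.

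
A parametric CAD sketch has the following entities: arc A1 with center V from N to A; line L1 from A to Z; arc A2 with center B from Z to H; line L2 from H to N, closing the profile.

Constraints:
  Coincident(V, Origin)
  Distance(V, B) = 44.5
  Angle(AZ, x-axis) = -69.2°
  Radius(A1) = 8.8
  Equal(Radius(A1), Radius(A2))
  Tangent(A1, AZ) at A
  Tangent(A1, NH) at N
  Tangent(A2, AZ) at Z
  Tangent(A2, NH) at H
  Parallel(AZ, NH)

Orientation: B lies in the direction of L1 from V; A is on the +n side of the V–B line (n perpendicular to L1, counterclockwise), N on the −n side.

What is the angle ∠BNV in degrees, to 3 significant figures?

78.8°

The slot axis is L1's direction at -69.2°, so u = (cos -69.2°, sin -69.2°) = (0.355, -0.935) and n = (−sin -69.2°, cos -69.2°) = (0.935, 0.355). V is at the origin and B lies 44.5 along u from V, so B = 44.5·u = (15.8, -41.6). Tangency of A1 to both parallel lines with radius 8.8 puts A and N at V ± 8.8·n: A = (8.23, 3.12), N = (-8.23, -3.12). Then cos ∠BNV = NB·NV / (|NB||NV|), giving 78.8°.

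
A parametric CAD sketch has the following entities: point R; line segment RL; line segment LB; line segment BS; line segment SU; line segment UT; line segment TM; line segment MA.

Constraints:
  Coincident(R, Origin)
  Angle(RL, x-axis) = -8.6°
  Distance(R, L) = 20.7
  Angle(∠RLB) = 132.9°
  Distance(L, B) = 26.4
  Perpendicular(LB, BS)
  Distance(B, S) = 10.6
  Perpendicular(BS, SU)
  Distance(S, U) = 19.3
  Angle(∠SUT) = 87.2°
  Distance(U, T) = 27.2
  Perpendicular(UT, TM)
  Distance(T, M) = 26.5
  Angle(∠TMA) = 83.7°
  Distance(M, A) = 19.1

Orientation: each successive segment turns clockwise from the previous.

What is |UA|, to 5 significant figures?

25.750

UT is perpendicular to TM, so TM runs at -58.500°; with |TM| = 26.5, M = (52.750, -23.317). ∠TMA = 83.7° gives MA at -154.80° from the x-axis; with |MA| = 19.1, A = (35.467, -31.449). Then |UA| = |A − U| = 25.750.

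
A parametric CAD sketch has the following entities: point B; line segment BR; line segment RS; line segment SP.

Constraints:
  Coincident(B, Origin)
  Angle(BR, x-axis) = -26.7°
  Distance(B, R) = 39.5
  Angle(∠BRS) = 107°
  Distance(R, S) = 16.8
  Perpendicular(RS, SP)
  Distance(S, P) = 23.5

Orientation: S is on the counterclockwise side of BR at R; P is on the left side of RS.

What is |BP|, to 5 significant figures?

31.740

B is at the origin; BR runs at -26.7° with length 39.5, so R = 39.5·(cos -26.7°, sin -26.7°) = (35.288, -17.748). ∠BRS = 107.0°, so RS runs at -26.7° + (180° − 107.0°) = 46.300° from the x-axis; with |RS| = 16.8, S = R + 16.8·(cos 46.300°, sin 46.300°) = (46.895, -5.6023). RS is perpendicular to SP; with |SP| = 23.5 on the left of RS, P = S + 23.5·(-0.72297, 0.69088) = (29.905, 10.633). Then |BP| = |P − B| = 31.740.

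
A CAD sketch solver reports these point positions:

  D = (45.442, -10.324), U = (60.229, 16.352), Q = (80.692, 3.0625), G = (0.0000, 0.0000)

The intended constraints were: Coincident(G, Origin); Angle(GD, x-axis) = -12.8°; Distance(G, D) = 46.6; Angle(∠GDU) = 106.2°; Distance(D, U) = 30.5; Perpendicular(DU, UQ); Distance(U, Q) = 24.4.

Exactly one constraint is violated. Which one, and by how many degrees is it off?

Perpendicular(DU, UQ) — off by 4.00°.

G = (0.00, 0.00) ✓; GD at -12.80° ✓; |GD| = 46.60 ✓; ∠GDU = 106.2° ✓; |DU| = 30.50 ✓; ∠(DU, UQ) = 94.00° ✗; |UQ| = 24.40 ✓.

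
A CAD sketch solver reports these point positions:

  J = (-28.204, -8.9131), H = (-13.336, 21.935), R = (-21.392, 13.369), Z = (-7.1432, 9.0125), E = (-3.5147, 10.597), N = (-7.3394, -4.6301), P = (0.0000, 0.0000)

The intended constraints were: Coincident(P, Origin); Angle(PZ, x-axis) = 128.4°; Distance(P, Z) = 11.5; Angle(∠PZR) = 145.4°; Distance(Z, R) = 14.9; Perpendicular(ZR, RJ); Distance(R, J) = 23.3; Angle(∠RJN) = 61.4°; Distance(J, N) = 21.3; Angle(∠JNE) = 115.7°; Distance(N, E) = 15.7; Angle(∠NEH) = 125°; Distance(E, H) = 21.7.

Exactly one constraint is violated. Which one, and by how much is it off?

Distance(E, H) = 21.7 — off by 6.70.

P = (0.00, 0.00) ✓; PZ at 128.4° ✓; |PZ| = 11.50 ✓; ∠PZR = 145.4° ✓; |ZR| = 14.90 ✓; ∠(ZR, RJ) = 90.00° ✓; |RJ| = 23.30 ✓; ∠RJN = 61.40° ✓; |JN| = 21.30 ✓; ∠JNE = 115.7° ✓; |NE| = 15.70 ✓; ∠NEH = 125.0° ✓; |EH| = 15.00 ✗.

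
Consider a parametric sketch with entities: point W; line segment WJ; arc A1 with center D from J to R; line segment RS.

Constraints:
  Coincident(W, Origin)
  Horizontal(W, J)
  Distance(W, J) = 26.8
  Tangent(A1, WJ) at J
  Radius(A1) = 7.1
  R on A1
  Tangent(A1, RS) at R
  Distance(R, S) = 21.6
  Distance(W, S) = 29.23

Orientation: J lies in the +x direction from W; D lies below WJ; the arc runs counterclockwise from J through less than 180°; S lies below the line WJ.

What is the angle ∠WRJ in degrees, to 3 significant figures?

129°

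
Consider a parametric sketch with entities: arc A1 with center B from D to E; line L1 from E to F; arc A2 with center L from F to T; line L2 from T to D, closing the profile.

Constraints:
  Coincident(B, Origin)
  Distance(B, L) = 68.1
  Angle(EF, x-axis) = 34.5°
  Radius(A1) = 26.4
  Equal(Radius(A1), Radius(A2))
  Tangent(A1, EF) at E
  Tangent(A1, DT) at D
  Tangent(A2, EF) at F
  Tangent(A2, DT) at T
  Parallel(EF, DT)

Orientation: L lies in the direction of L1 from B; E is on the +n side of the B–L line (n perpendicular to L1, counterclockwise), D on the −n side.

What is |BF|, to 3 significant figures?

73.0

The slot axis is L1's direction at 34.5°, so u = (cos 34.5°, sin 34.5°) = (0.824, 0.566) and n = (−sin 34.5°, cos 34.5°) = (-0.566, 0.824). B is at the origin and L lies 68.1 along u from B, so L = 68.1·u = (56.1, 38.6). Tangency of A1 to both parallel lines with radius 26.4 puts E and D at B ± 26.4·n: E = (-15.0, 21.8), D = (15.0, -21.8). Equal radii place F and T the same way about L: F = L + 26.4·n = (41.2, 60.3), T = L − 26.4·n = (71.1, 16.8). Then |BF| = |F − B| = 73.0.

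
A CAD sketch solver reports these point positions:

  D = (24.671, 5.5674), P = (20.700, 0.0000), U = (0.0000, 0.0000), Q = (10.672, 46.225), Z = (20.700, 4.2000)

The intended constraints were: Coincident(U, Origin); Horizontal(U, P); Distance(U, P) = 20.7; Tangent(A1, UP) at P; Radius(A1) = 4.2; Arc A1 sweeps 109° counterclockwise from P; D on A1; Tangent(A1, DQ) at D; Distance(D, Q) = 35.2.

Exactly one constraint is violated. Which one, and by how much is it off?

Distance(D, Q) = 35.2 — off by 7.80.

U = (0.00, 0.00) ✓; U.y = 0.00, P.y = 0.00 ✓; |UP| = 20.70 ✓; ∠(ZP, PU) = 90.00° ✓; |ZP| = 4.200 ✓; bearing(Z→D) − bearing(Z→P) = 109.0° ✓; |ZD| = 4.200 ✓; ∠(ZD, DQ) = 90.00° ✓; |DQ| = 43.00 ✗.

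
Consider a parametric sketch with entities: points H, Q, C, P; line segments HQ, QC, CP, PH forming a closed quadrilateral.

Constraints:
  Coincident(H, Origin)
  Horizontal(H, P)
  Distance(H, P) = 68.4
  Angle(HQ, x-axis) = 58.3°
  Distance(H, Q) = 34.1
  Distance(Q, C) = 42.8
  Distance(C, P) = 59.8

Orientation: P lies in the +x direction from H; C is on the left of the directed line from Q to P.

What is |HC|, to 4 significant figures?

76.02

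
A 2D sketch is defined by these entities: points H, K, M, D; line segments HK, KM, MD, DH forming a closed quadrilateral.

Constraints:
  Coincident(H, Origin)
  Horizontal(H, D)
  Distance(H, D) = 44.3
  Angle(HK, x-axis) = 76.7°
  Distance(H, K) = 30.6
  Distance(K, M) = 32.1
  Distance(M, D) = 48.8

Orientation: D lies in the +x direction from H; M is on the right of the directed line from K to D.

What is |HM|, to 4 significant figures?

4.503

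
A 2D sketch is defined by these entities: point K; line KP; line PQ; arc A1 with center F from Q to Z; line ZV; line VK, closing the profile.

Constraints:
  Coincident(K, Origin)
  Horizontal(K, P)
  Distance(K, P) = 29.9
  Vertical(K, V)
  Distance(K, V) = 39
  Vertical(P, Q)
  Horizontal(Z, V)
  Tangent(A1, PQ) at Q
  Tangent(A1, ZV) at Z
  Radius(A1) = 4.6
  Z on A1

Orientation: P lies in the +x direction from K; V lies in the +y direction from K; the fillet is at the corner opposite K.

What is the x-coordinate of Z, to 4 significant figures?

25.30

K is at the origin; K and P share the same y with |KP| = 29.9 and P on the +x side, so P = (29.90, 0.000). K and V share the same x with |KV| = 39.0 and V on the +y side, so V = (0.000, 39.00). The virtual corner opposite K is at (29.90, 39.00). A1 meets PQ tangentially, so FQ is at right angles to PQ and tangency of A1 to ZV means the radius FZ is perpendicular to ZV, with radius 4.6, so the center F sits 4.6 in from both sides at F = (25.30, 34.40). That places the tangent points at Q = (29.90, 34.40) on PQ and Z = (25.30, 39.00) on ZV. So Z.x = 25.30.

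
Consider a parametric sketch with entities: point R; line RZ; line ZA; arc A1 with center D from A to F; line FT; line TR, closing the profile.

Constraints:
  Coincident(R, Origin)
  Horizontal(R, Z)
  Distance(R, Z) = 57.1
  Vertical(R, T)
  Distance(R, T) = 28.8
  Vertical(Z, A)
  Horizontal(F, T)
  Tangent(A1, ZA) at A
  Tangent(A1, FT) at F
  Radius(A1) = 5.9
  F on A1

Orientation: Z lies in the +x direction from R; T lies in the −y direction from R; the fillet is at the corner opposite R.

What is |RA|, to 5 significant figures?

61.521

The virtual corner opposite R is at (57.100, -28.800). Tangency of A1 to ZA means the radius DA is perpendicular to ZA and since A1 is tangent to FT there, DF ⟂ FT, with radius 5.9, so the center D sits 5.9 in from both sides at D = (51.200, -22.900). That places the tangent points at A = (57.100, -22.900) on ZA and F = (51.200, -28.800) on FT. Then |RA| = |A − R| = 61.521.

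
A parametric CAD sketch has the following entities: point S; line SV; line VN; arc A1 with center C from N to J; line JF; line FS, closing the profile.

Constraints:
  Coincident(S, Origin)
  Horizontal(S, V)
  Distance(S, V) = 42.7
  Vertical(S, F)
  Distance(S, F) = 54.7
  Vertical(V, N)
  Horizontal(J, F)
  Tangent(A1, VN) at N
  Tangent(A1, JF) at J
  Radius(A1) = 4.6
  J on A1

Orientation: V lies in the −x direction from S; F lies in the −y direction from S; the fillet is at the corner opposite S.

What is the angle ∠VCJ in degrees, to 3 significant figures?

175°

S is at the origin; SV is horizontal with |SV| = 42.7 and V on the −x side, so V = (-42.7, 0.00). S and F share the same x with |SF| = 54.7 and F on the −y side, so F = (0.00, -54.7). The virtual corner opposite S is at (-42.7, -54.7). Since A1 is tangent to VN there, CN ⟂ VN and A1 meets JF tangentially, so CJ is at right angles to JF, with radius 4.6, so the center C sits 4.6 in from both sides at C = (-38.1, -50.1). That places the tangent points at N = (-42.7, -50.1) on VN and J = (-38.1, -54.7) on JF. Then cos ∠VCJ = CV·CJ / (|CV||CJ|), giving 175°.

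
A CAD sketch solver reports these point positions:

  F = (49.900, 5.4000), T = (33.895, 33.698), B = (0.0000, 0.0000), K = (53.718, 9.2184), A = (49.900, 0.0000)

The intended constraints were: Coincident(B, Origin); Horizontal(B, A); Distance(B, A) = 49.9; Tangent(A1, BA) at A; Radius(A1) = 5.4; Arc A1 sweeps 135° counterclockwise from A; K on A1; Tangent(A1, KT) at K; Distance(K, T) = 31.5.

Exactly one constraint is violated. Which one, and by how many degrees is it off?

Tangent(A1, KT) at K — off by 6.00°.

B = (0.00, 0.00) ✓; B.y = 0.00, A.y = 0.00 ✓; |BA| = 49.90 ✓; ∠(FA, AB) = 90.00° ✓; |FA| = 5.400 ✓; bearing(F→K) − bearing(F→A) = 135.0° ✓; |FK| = 5.400 ✓; ∠(FK, KT) = 96.00° ✗; |KT| = 31.50 ✓.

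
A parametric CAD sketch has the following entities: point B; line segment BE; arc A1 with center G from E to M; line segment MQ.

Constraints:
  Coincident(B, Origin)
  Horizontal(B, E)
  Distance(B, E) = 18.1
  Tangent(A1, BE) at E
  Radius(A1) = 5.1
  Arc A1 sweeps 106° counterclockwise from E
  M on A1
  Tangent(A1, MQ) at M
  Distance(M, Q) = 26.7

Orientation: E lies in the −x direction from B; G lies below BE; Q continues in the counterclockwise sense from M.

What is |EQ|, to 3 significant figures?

32.3

B is at the origin; B and E share the same y with |BE| = 18.1 and E on the −x side, so E = (-18.1, 0.00). Tangency of A1 to BE means the radius GE is perpendicular to BE, so G = E + (0, -5.1) = (-18.1, -5.10). On A1, E sits at bearing 90° from G; a 106° counterclockwise sweep puts M at bearing 196°, so M = G + 5.1·(cos 196°, sin 196°) = (-23.0, -6.51). The tangent condition forces GM to be normal to MQ, so MQ runs along (−sin 196°, cos 196°); with |MQ| = 26.7, Q = (-15.6, -32.2). Then |EQ| = |Q − E| = 32.3.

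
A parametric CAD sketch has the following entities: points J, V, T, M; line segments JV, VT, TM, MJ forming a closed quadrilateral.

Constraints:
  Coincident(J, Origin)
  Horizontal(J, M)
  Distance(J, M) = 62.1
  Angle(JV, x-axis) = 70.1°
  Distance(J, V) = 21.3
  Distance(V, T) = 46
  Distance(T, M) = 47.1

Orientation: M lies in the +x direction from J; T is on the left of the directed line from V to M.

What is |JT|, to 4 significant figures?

64.11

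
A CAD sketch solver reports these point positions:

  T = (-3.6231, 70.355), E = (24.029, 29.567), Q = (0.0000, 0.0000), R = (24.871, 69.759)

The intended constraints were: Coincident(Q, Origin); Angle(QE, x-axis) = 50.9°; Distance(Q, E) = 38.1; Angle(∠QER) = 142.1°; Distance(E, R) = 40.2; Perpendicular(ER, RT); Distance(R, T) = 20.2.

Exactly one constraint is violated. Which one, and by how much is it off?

Distance(R, T) = 20.2 — off by 8.30.

Q = (0.00, 0.00) ✓; QE at 50.90° ✓; |QE| = 38.10 ✓; ∠QER = 142.1° ✓; |ER| = 40.20 ✓; ∠(ER, RT) = 90.00° ✓; |RT| = 28.50 ✗.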